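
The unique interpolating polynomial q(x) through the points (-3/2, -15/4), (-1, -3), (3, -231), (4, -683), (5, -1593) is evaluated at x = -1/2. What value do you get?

L_0(-1/2) = (1/2)·(-7/2)·(-9/2)·(-11/2)/[(-1/2)·(-9/2)·(-11/2)·(-13/2)] = -7/13
L_1(-1/2) = (1)·(-7/2)·(-9/2)·(-11/2)/[(1/2)·(-4)·(-5)·(-6)] = 231/160
L_2(-1/2) = (1)·(1/2)·(-9/2)·(-11/2)/[(9/2)·(4)·(-1)·(-2)] = 11/32
L_3(-1/2) = (1)·(1/2)·(-7/2)·(-11/2)/[(11/2)·(5)·(1)·(-1)] = -7/20
L_4(-1/2) = (1)·(1/2)·(-7/2)·(-9/2)/[(13/2)·(6)·(2)·(1)] = 21/208
Sum: (-15/4)·(-7/13) + (-3)·(231/160) + (-231)·(11/32) + (-683)·(-7/20) + (-1593)·(21/208) = -7/2

-7/2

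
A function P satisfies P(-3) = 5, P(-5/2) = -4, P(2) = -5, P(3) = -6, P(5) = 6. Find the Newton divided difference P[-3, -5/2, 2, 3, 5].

281/2376

P[-3,-5/2] = (-4 - 5) / (-5/2 - (-3)) = -18
P[-5/2,2] = (-5 - (-4)) / (2 - (-5/2)) = -2/9
P[2,3] = (-6 - (-5)) / (3 - 2) = -1
P[3,5] = (6 - (-6)) / (5 - 3) = 6
P[-3,-5/2,2] = (-2/9 - (-18)) / (2 - (-3)) = 32/9
P[-5/2,2,3] = (-1 - (-2/9)) / (3 - (-5/2)) = -14/99
P[2,3,5] = (6 - (-1)) / (5 - 2) = 7/3
P[-3,-5/2,2,3] = (-14/99 - 32/9) / (3 - (-3)) = -61/99
P[-5/2,2,3,5] = (7/3 - (-14/99)) / (5 - (-5/2)) = 98/297
P[-3,-5/2,2,3,5] = (98/297 - (-61/99)) / (5 - (-3)) = 281/2376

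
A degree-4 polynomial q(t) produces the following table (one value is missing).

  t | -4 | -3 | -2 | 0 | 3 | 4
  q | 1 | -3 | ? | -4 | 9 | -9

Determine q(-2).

-307/42

The 5 known values determine q uniquely (degree ≤ 4).
Evaluate each Lagrange basis at t = -2:
L_0(-2) = (1)·(-2)·(-5)·(-6)/[(-1)·(-4)·(-7)·(-8)] = -15/56
L_1(-2) = (2)·(-2)·(-5)·(-6)/[(1)·(-3)·(-6)·(-7)] = 20/21
L_2(-2) = (2)·(1)·(-5)·(-6)/[(4)·(3)·(-3)·(-4)] = 5/12
L_3(-2) = (2)·(1)·(-2)·(-6)/[(7)·(6)·(3)·(-1)] = -4/21
L_4(-2) = (2)·(1)·(-2)·(-5)/[(8)·(7)·(4)·(1)] = 5/56
Sum: 1·(-15/56) + (-3)·(20/21) + (-4)·(5/12) + 9·(-4/21) + (-9)·(5/56) = -307/42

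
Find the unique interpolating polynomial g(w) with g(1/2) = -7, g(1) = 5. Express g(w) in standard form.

g(w) = 24w - 19

Build the Lagrange basis polynomials:
L_0(w) = (w - 1) / [-1/2] = -2w + 2
L_1(w) = (w - 1/2) / [1/2] = 2w - 1
g(w) = (-7)·L_0 + 5·L_1
  (-7)·L_0(w) = 14w - 14
  5·L_1(w) = 10w - 5
Adding term by term: 24w - 19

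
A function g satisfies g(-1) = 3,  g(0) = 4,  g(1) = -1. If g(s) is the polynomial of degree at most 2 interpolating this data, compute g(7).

-157

Evaluate each Lagrange basis at s = 7:
L_0(7) = (7)·(6)/[(-1)·(-2)] = 21
L_1(7) = (8)·(6)/[(1)·(-1)] = -48
L_2(7) = (8)·(7)/[(2)·(1)] = 28
Sum: 3·(21) + 4·(-48) + (-1)·(28) = -157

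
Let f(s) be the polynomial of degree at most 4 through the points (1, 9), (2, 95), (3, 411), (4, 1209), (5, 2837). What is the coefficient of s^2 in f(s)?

Build the Lagrange basis polynomials:
L_0(s) = (s - 2)(s - 3)(s - 4)(s - 5) / [24] = (1/24)s^4 - (7/12)s^3 + (71/24)s^2 - (77/12)s + 5
L_1(s) = (s - 1)(s - 3)(s - 4)(s - 5) / [-6] = -(1/6)s^4 + (13/6)s^3 - (59/6)s^2 + (107/6)s - 10
L_2(s) = (s - 1)(s - 2)(s - 4)(s - 5) / [4] = (1/4)s^4 - 3s^3 + (49/4)s^2 - (39/2)s + 10
L_3(s) = (s - 1)(s - 2)(s - 3)(s - 5) / [-6] = -(1/6)s^4 + (11/6)s^3 - (41/6)s^2 + (61/6)s - 5
L_4(s) = (s - 1)(s - 2)(s - 3)(s - 4) / [24] = (1/24)s^4 - (5/12)s^3 + (35/24)s^2 - (25/12)s + 1
f(s) = 9·L_0 + 95·L_1 + 411·L_2 + 1209·L_3 + 2837·L_4
Only the coefficient of s^2 is needed; take it from each L_i and combine:
9·(71/24) + 95·(-59/6) + 411·(49/4) + 1209·(-41/6) + 2837·(35/24) = 3

3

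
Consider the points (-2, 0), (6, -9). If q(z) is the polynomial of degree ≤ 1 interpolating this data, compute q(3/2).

Evaluate each Lagrange basis at z = 3/2:
L_0(3/2) = (-9/2)/[(-8)] = 9/16
L_1(3/2) = (7/2)/[(8)] = 7/16
Sum: 0 + (-9)·(7/16) = -63/16

-63/16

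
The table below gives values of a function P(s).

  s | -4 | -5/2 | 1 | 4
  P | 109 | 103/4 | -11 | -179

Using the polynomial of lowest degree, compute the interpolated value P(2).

-35

Using Newton's divided-difference form:
P[-4,-5/2] = (103/4 - 109) / (-5/2 - (-4)) = -111/2
P[-5/2,1] = (-11 - 103/4) / (1 - (-5/2)) = -21/2
P[1,4] = (-179 - (-11)) / (4 - 1) = -56
P[-4,-5/2,1] = (-21/2 - (-111/2)) / (1 - (-4)) = 9
P[-5/2,1,4] = (-56 - (-21/2)) / (4 - (-5/2)) = -7
P[-4,-5/2,1,4] = (-7 - 9) / (4 - (-4)) = -2
P(2) = 109 + (-111/2)·(6) + 9·(6)·(9/2) + (-2)·(6)·(9/2)·(1) = -35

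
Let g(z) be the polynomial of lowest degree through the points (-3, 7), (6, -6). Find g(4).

Evaluate each Lagrange basis at z = 4:
L_0(4) = (-2)/[(-9)] = 2/9
L_1(4) = (7)/[(9)] = 7/9
Sum: 7·(2/9) + (-6)·(7/9) = -28/9

-28/9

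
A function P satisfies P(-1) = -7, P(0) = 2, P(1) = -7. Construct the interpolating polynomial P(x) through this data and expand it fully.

P(x) = -9x^2 + 2

Newton's divided differences:
P[-1,0] = (2 - (-7)) / (0 - (-1)) = 9
P[0,1] = (-7 - 2) / (1 - 0) = -9
P[-1,0,1] = (-9 - 9) / (1 - (-1)) = -9
P(x) = -7 + 9·(x + 1) + (-9)·(x + 1)x
Expanding: P(x) = -9x^2 + 2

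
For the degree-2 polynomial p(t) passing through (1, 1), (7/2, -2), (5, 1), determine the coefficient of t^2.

4/5

L_0(t) = (t - 7/2)(t - 5) / [10] = (1/10)t^2 - (17/20)t + 7/4
L_1(t) = (t - 1)(t - 5) / [-15/4] = -(4/15)t^2 + (8/5)t - 4/3
L_2(t) = (t - 1)(t - 7/2) / [6] = (1/6)t^2 - (3/4)t + 7/12
p(t) = 1·L_0 + (-2)·L_1 + 1·L_2
Only the coefficient of t^2 is needed; take it from each L_i and combine:
1·(1/10) + (-2)·(-4/15) + 1·(1/6) = 4/5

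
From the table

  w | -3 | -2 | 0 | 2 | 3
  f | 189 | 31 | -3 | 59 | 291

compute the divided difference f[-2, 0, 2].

f[-2,0] = (-3 - 31) / (0 - (-2)) = -17
f[0,2] = (59 - (-3)) / (2 - 0) = 31
f[-2,0,2] = (31 - (-17)) / (2 - (-2)) = 12

12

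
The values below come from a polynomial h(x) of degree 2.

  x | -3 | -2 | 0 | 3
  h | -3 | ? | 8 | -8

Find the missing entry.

The 3 known values determine h uniquely (degree ≤ 2).
Evaluate each Lagrange basis at x = -2:
L_0(-2) = (-2)·(-5)/[(-3)·(-6)] = 5/9
L_1(-2) = (1)·(-5)/[(3)·(-3)] = 5/9
L_2(-2) = (1)·(-2)/[(6)·(3)] = -1/9
Sum: (-3)·(5/9) + 8·(5/9) + (-8)·(-1/9) = 11/3

11/3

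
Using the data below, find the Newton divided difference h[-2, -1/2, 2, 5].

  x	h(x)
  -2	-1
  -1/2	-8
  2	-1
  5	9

h[-2,-1/2] = (-8 - (-1)) / (-1/2 - (-2)) = -14/3
h[-1/2,2] = (-1 - (-8)) / (2 - (-1/2)) = 14/5
h[2,5] = (9 - (-1)) / (5 - 2) = 10/3
h[-2,-1/2,2] = (14/5 - (-14/3)) / (2 - (-2)) = 28/15
h[-1/2,2,5] = (10/3 - 14/5) / (5 - (-1/2)) = 16/165
h[-2,-1/2,2,5] = (16/165 - 28/15) / (5 - (-2)) = -292/1155

-292/1155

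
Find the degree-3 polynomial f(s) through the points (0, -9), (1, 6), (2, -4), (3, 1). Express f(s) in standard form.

Build the Lagrange basis polynomials:
L_0(s) = (s - 1)(s - 2)(s - 3) / [-6] = -(1/6)s^3 + s^2 - (11/6)s + 1
L_1(s) = s(s - 2)(s - 3) / [2] = (1/2)s^3 - (5/2)s^2 + 3s
L_2(s) = s(s - 1)(s - 3) / [-2] = -(1/2)s^3 + 2s^2 - (3/2)s
L_3(s) = s(s - 1)(s - 2) / [6] = (1/6)s^3 - (1/2)s^2 + (1/3)s
f(s) = (-9)·L_0 + 6·L_1 + (-4)·L_2 + 1·L_3
  (-9)·L_0(s) = (3/2)s^3 - 9s^2 + (33/2)s - 9
  6·L_1(s) = 3s^3 - 15s^2 + 18s
  (-4)·L_2(s) = 2s^3 - 8s^2 + 6s
  1·L_3(s) = (1/6)s^3 - (1/2)s^2 + (1/3)s
Adding term by term: (20/3)s^3 - (65/2)s^2 + (245/6)s - 9

f(s) = (20/3)s^3 - (65/2)s^2 + (245/6)s - 9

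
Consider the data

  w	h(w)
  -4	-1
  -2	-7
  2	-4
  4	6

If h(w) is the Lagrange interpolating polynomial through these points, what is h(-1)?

-263/32

L_0(-1) = (1)·(-3)·(-5)/[(-2)·(-6)·(-8)] = -5/32
L_1(-1) = (3)·(-3)·(-5)/[(2)·(-4)·(-6)] = 15/16
L_2(-1) = (3)·(1)·(-5)/[(6)·(4)·(-2)] = 5/16
L_3(-1) = (3)·(1)·(-3)/[(8)·(6)·(2)] = -3/32
Sum: (-1)·(-5/32) + (-7)·(15/16) + (-4)·(5/16) + 6·(-3/32) = -263/32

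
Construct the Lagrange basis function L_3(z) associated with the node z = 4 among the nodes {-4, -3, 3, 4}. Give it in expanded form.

L_3(z) = (z + 4)(z + 3)(z - 3) / [(8)·(7)·(1)]
       = (z^3 + 4z^2 - 9z - 36) / (56)

L_3(z) = (1/56)z^3 + (1/14)z^2 - (9/56)z - 9/14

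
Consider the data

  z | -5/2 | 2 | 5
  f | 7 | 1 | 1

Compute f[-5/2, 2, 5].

f[-5/2,2] = (1 - 7) / (2 - (-5/2)) = -4/3
f[2,5] = (1 - 1) / (5 - 2) = 0
f[-5/2,2,5] = (0 - (-4/3)) / (5 - (-5/2)) = 8/45

8/45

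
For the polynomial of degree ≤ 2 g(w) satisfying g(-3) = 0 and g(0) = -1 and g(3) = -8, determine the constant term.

-1

L_0(w) = w(w - 3) / [18] = (1/18)w^2 - (1/6)w
L_1(w) = (w + 3)(w - 3) / [-9] = -(1/9)w^2 + 1
L_2(w) = (w + 3)w / [18] = (1/18)w^2 + (1/6)w
g(w) = 0·L_0 + (-1)·L_1 + (-8)·L_2
Only the constant term is needed; take it from each L_i and combine:
0·(0) + (-1)·(1) + (-8)·(0) = -1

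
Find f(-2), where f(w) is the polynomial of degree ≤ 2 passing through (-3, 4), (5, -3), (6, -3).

L_0(-2) = (-7)·(-8)/[(-8)·(-9)] = 7/9
L_1(-2) = (1)·(-8)/[(8)·(-1)] = 1
L_2(-2) = (1)·(-7)/[(9)·(1)] = -7/9
Sum: 4·(7/9) + (-3)·(1) + (-3)·(-7/9) = 22/9

22/9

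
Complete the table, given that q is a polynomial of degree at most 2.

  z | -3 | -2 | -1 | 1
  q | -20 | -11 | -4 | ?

The 3 known values determine q uniquely (degree ≤ 2).
L_0(1) = (3)·(2)/[(-1)·(-2)] = 3
L_1(1) = (4)·(2)/[(1)·(-1)] = -8
L_2(1) = (4)·(3)/[(2)·(1)] = 6
Sum: (-20)·(3) + (-11)·(-8) + (-4)·(6) = 4

4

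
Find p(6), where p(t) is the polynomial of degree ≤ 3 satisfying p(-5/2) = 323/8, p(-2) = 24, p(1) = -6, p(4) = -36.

Evaluate each Lagrange basis at t = 6:
L_0(6) = (8)·(5)·(2)/[(-1/2)·(-7/2)·(-13/2)] = -640/91
L_1(6) = (17/2)·(5)·(2)/[(1/2)·(-3)·(-6)] = 85/9
L_2(6) = (17/2)·(8)·(2)/[(7/2)·(3)·(-3)] = -272/63
L_3(6) = (17/2)·(8)·(5)/[(13/2)·(6)·(3)] = 340/117
Sum: 323/8·(-640/91) + 24·(85/9) + (-6)·(-272/63) + (-36)·(340/117) = -136

-136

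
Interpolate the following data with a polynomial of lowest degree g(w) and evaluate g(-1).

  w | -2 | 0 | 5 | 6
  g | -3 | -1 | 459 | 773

3

Evaluate each Lagrange basis at w = -1:
L_0(-1) = (-1)·(-6)·(-7)/[(-2)·(-7)·(-8)] = 3/8
L_1(-1) = (1)·(-6)·(-7)/[(2)·(-5)·(-6)] = 7/10
L_2(-1) = (1)·(-1)·(-7)/[(7)·(5)·(-1)] = -1/5
L_3(-1) = (1)·(-1)·(-6)/[(8)·(6)·(1)] = 1/8
Sum: (-3)·(3/8) + (-1)·(7/10) + 459·(-1/5) + 773·(1/8) = 3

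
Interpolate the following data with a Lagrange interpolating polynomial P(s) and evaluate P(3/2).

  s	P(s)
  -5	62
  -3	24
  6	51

-3

Evaluate each Lagrange basis at s = 3/2:
L_0(3/2) = (9/2)·(-9/2)/[(-2)·(-11)] = -81/88
L_1(3/2) = (13/2)·(-9/2)/[(2)·(-9)] = 13/8
L_2(3/2) = (13/2)·(9/2)/[(11)·(9)] = 13/44
Sum: 62·(-81/88) + 24·(13/8) + 51·(13/44) = -3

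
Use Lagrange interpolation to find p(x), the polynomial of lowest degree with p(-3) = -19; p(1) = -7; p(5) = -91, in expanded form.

p(x) = -3x^2 - 3x - 1

L_0(x) = (x - 1)(x - 5) / [32] = (1/32)x^2 - (3/16)x + 5/32
L_1(x) = (x + 3)(x - 5) / [-16] = -(1/16)x^2 + (1/8)x + 15/16
L_2(x) = (x + 3)(x - 1) / [32] = (1/32)x^2 + (1/16)x - 3/32
p(x) = (-19)·L_0 + (-7)·L_1 + (-91)·L_2
  (-19)·L_0(x) = -(19/32)x^2 + (57/16)x - 95/32
  (-7)·L_1(x) = (7/16)x^2 - (7/8)x - 105/16
  (-91)·L_2(x) = -(91/32)x^2 - (91/16)x + 273/32
Adding term by term: -3x^2 - 3x - 1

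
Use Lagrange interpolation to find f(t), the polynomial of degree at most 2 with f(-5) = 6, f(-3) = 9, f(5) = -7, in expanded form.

Build the Lagrange basis polynomials:
L_0(t) = (t + 3)(t - 5) / [20] = (1/20)t^2 - (1/10)t - 3/4
L_1(t) = (t + 5)(t - 5) / [-16] = -(1/16)t^2 + 25/16
L_2(t) = (t + 5)(t + 3) / [80] = (1/80)t^2 + (1/10)t + 3/16
f(t) = 6·L_0 + 9·L_1 + (-7)·L_2
  6·L_0(t) = (3/10)t^2 - (3/5)t - 9/2
  9·L_1(t) = -(9/16)t^2 + 225/16
  (-7)·L_2(t) = -(7/80)t^2 - (7/10)t - 21/16
Adding term by term: -(7/20)t^2 - (13/10)t + 33/4

f(t) = -(7/20)t^2 - (13/10)t + 33/4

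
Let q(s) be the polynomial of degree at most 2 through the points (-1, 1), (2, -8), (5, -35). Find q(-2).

0

L_0(-2) = (-4)·(-7)/[(-3)·(-6)] = 14/9
L_1(-2) = (-1)·(-7)/[(3)·(-3)] = -7/9
L_2(-2) = (-1)·(-4)/[(6)·(3)] = 2/9
Sum: 1·(14/9) + (-8)·(-7/9) + (-35)·(2/9) = 0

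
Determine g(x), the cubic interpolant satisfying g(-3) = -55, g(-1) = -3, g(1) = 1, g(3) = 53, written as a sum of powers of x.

Build the Lagrange basis polynomials:
L_0(x) = (x + 1)(x - 1)(x - 3) / [-48] = -(1/48)x^3 + (1/16)x^2 + (1/48)x - 1/16
L_1(x) = (x + 3)(x - 1)(x - 3) / [16] = (1/16)x^3 - (1/16)x^2 - (9/16)x + 9/16
L_2(x) = (x + 3)(x + 1)(x - 3) / [-16] = -(1/16)x^3 - (1/16)x^2 + (9/16)x + 9/16
L_3(x) = (x + 3)(x + 1)(x - 1) / [48] = (1/48)x^3 + (1/16)x^2 - (1/48)x - 1/16
g(x) = (-55)·L_0 + (-3)·L_1 + 1·L_2 + 53·L_3
  (-55)·L_0(x) = (55/48)x^3 - (55/16)x^2 - (55/48)x + 55/16
  (-3)·L_1(x) = -(3/16)x^3 + (3/16)x^2 + (27/16)x - 27/16
  1·L_2(x) = -(1/16)x^3 - (1/16)x^2 + (9/16)x + 9/16
  53·L_3(x) = (53/48)x^3 + (53/16)x^2 - (53/48)x - 53/16
Adding term by term: 2x^3 - 1

g(x) = 2x^3 - 1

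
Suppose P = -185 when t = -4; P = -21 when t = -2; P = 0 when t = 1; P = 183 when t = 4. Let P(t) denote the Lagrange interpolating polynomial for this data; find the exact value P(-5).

L_0(-5) = (-3)·(-6)·(-9)/[(-2)·(-5)·(-8)] = 81/40
L_1(-5) = (-1)·(-6)·(-9)/[(2)·(-3)·(-6)] = -3/2
L_2(-5) = (-1)·(-3)·(-9)/[(5)·(3)·(-3)] = 3/5
L_3(-5) = (-1)·(-3)·(-6)/[(8)·(6)·(3)] = -1/8
Sum: (-185)·(81/40) + (-21)·(-3/2) + 0 + 183·(-1/8) = -366

-366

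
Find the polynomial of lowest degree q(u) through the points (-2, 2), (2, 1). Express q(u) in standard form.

L_0(u) = (u - 2) / [-4] = -(1/4)u + 1/2
L_1(u) = (u + 2) / [4] = (1/4)u + 1/2
q(u) = 2·L_0 + 1·L_1
  2·L_0(u) = -(1/2)u + 1
  1·L_1(u) = (1/4)u + 1/2
Adding term by term: -(1/4)u + 3/2

q(u) = -(1/4)u + 3/2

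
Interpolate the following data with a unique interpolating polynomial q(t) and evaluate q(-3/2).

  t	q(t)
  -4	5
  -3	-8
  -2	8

215/8

Evaluate each Lagrange basis at t = -3/2:
L_0(-3/2) = (3/2)·(1/2)/[(-1)·(-2)] = 3/8
L_1(-3/2) = (5/2)·(1/2)/[(1)·(-1)] = -5/4
L_2(-3/2) = (5/2)·(3/2)/[(2)·(1)] = 15/8
Sum: 5·(3/8) + (-8)·(-5/4) + 8·(15/8) = 215/8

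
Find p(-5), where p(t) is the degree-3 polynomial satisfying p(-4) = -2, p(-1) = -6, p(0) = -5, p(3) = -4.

80/21

L_0(-5) = (-4)·(-5)·(-8)/[(-3)·(-4)·(-7)] = 40/21
L_1(-5) = (-1)·(-5)·(-8)/[(3)·(-1)·(-4)] = -10/3
L_2(-5) = (-1)·(-4)·(-8)/[(4)·(1)·(-3)] = 8/3
L_3(-5) = (-1)·(-4)·(-5)/[(7)·(4)·(3)] = -5/21
Sum: (-2)·(40/21) + (-6)·(-10/3) + (-5)·(8/3) + (-4)·(-5/21) = 80/21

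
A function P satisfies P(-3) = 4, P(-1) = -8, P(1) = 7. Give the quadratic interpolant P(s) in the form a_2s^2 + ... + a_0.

P(s) = (27/8)s^2 + (15/2)s - 31/8

Newton's divided differences:
P[-3,-1] = (-8 - 4) / (-1 - (-3)) = -6
P[-1,1] = (7 - (-8)) / (1 - (-1)) = 15/2
P[-3,-1,1] = (15/2 - (-6)) / (1 - (-3)) = 27/8
P(s) = 4 + (-6)·(s + 3) + (27/8)·(s + 3)(s + 1)
Expanding: P(s) = (27/8)s^2 + (15/2)s - 31/8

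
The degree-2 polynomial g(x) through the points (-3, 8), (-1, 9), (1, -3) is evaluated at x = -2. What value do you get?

81/8

L_0(-2) = (-1)·(-3)/[(-2)·(-4)] = 3/8
L_1(-2) = (1)·(-3)/[(2)·(-2)] = 3/4
L_2(-2) = (1)·(-1)/[(4)·(2)] = -1/8
Sum: 8·(3/8) + 9·(3/4) + (-3)·(-1/8) = 81/8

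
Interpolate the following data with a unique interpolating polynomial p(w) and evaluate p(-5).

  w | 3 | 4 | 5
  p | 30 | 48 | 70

30

Evaluate each Lagrange basis at w = -5:
L_0(-5) = (-9)·(-10)/[(-1)·(-2)] = 45
L_1(-5) = (-8)·(-10)/[(1)·(-1)] = -80
L_2(-5) = (-8)·(-9)/[(2)·(1)] = 36
Sum: 30·(45) + 48·(-80) + 70·(36) = 30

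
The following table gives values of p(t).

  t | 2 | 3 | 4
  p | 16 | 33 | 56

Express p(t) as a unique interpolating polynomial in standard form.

Build the Lagrange basis polynomials:
L_0(t) = (t - 3)(t - 4) / [2] = (1/2)t^2 - (7/2)t + 6
L_1(t) = (t - 2)(t - 4) / [-1] = -t^2 + 6t - 8
L_2(t) = (t - 2)(t - 3) / [2] = (1/2)t^2 - (5/2)t + 3
p(t) = 16·L_0 + 33·L_1 + 56·L_2
  16·L_0(t) = 8t^2 - 56t + 96
  33·L_1(t) = -33t^2 + 198t - 264
  56·L_2(t) = 28t^2 - 140t + 168
Adding term by term: 3t^2 + 2t

p(t) = 3t^2 + 2t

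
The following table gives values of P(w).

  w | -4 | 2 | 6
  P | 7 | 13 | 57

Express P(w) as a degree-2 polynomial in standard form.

P(w) = w^2 + 3w + 3

L_0(w) = (w - 2)(w - 6) / [60] = (1/60)w^2 - (2/15)w + 1/5
L_1(w) = (w + 4)(w - 6) / [-24] = -(1/24)w^2 + (1/12)w + 1
L_2(w) = (w + 4)(w - 2) / [40] = (1/40)w^2 + (1/20)w - 1/5
P(w) = 7·L_0 + 13·L_1 + 57·L_2
  7·L_0(w) = (7/60)w^2 - (14/15)w + 7/5
  13·L_1(w) = -(13/24)w^2 + (13/12)w + 13
  57·L_2(w) = (57/40)w^2 + (57/20)w - 57/5
Adding term by term: w^2 + 3w + 3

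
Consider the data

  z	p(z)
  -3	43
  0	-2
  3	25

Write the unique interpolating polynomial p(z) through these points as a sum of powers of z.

p(z) = 4z^2 - 3z - 2

Build the Lagrange basis polynomials:
L_0(z) = z(z - 3) / [18] = (1/18)z^2 - (1/6)z
L_1(z) = (z + 3)(z - 3) / [-9] = -(1/9)z^2 + 1
L_2(z) = (z + 3)z / [18] = (1/18)z^2 + (1/6)z
p(z) = 43·L_0 + (-2)·L_1 + 25·L_2
  43·L_0(z) = (43/18)z^2 - (43/6)z
  (-2)·L_1(z) = (2/9)z^2 - 2
  25·L_2(z) = (25/18)z^2 + (25/6)z
Adding term by term: 4z^2 - 3z - 2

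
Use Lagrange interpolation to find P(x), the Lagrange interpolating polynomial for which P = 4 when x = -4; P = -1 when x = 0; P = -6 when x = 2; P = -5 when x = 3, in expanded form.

L_0(x) = x(x - 2)(x - 3) / [-168] = -(1/168)x^3 + (5/168)x^2 - (1/28)x
L_1(x) = (x + 4)(x - 2)(x - 3) / [24] = (1/24)x^3 - (1/24)x^2 - (7/12)x + 1
L_2(x) = (x + 4)x(x - 3) / [-12] = -(1/12)x^3 - (1/12)x^2 + x
L_3(x) = (x + 4)x(x - 2) / [21] = (1/21)x^3 + (2/21)x^2 - (8/21)x
P(x) = 4·L_0 + (-1)·L_1 + (-6)·L_2 + (-5)·L_3
  4·L_0(x) = -(1/42)x^3 + (5/42)x^2 - (1/7)x
  (-1)·L_1(x) = -(1/24)x^3 + (1/24)x^2 + (7/12)x - 1
  (-6)·L_2(x) = (1/2)x^3 + (1/2)x^2 - 6x
  (-5)·L_3(x) = -(5/21)x^3 - (10/21)x^2 + (40/21)x
Adding term by term: (11/56)x^3 + (31/168)x^2 - (307/84)x - 1

P(x) = (11/56)x^3 + (31/168)x^2 - (307/84)x - 1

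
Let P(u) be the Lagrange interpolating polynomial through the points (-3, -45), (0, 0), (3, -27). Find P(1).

L_0(1) = (1)·(-2)/[(-3)·(-6)] = -1/9
L_1(1) = (4)·(-2)/[(3)·(-3)] = 8/9
L_2(1) = (4)·(1)/[(6)·(3)] = 2/9
Sum: (-45)·(-1/9) + 0 + (-27)·(2/9) = -1

-1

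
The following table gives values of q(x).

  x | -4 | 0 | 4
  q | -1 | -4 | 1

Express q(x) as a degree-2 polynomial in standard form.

Newton's divided differences:
q[-4,0] = (-4 - (-1)) / (0 - (-4)) = -3/4
q[0,4] = (1 - (-4)) / (4 - 0) = 5/4
q[-4,0,4] = (5/4 - (-3/4)) / (4 - (-4)) = 1/4
q(x) = -1 + (-3/4)·(x + 4) + (1/4)·(x + 4)x
Expanding: q(x) = (1/4)x^2 + (1/4)x - 4

q(x) = (1/4)x^2 + (1/4)x - 4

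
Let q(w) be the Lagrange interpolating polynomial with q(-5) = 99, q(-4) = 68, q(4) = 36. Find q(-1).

L_0(-1) = (3)·(-5)/[(-1)·(-9)] = -5/3
L_1(-1) = (4)·(-5)/[(1)·(-8)] = 5/2
L_2(-1) = (4)·(3)/[(9)·(8)] = 1/6
Sum: 99·(-5/3) + 68·(5/2) + 36·(1/6) = 11

11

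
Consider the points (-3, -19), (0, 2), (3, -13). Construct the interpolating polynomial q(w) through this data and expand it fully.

q(w) = -2w^2 + w + 2

Build the Lagrange basis polynomials:
L_0(w) = w(w - 3) / [18] = (1/18)w^2 - (1/6)w
L_1(w) = (w + 3)(w - 3) / [-9] = -(1/9)w^2 + 1
L_2(w) = (w + 3)w / [18] = (1/18)w^2 + (1/6)w
q(w) = (-19)·L_0 + 2·L_1 + (-13)·L_2
  (-19)·L_0(w) = -(19/18)w^2 + (19/6)w
  2·L_1(w) = -(2/9)w^2 + 2
  (-13)·L_2(w) = -(13/18)w^2 - (13/6)w
Adding term by term: -2w^2 + w + 2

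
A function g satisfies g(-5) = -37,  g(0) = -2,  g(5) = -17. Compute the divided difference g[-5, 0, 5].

g[-5,0] = (-2 - (-37)) / (0 - (-5)) = 7
g[0,5] = (-17 - (-2)) / (5 - 0) = -3
g[-5,0,5] = (-3 - 7) / (5 - (-5)) = -1

-1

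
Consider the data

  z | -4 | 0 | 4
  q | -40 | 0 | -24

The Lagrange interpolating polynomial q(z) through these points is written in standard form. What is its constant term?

Build the Lagrange basis polynomials:
L_0(z) = z(z - 4) / [32] = (1/32)z^2 - (1/8)z
L_1(z) = (z + 4)(z - 4) / [-16] = -(1/16)z^2 + 1
L_2(z) = (z + 4)z / [32] = (1/32)z^2 + (1/8)z
q(z) = (-40)·L_0 + 0·L_1 + (-24)·L_2
Only the constant term is needed; take it from each L_i and combine:
(-40)·(0) + 0·(1) + (-24)·(0) = 0

0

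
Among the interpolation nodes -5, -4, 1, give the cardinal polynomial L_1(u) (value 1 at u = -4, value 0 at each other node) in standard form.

L_1(u) = (u + 5)(u - 1) / [(1)·(-5)]
       = (u^2 + 4u - 5) / (-5)

L_1(u) = -(1/5)u^2 - (4/5)u + 1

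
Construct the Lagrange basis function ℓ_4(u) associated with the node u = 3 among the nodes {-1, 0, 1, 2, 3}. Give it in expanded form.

ℓ_4(u) = (1/24)u^4 - (1/12)u^3 - (1/24)u^2 + (1/12)u

ℓ_4(u) = (u + 1)u(u - 1)(u - 2) / [(4)·(3)·(2)·(1)]
       = (u^4 - 2u^3 - u^2 + 2u) / (24)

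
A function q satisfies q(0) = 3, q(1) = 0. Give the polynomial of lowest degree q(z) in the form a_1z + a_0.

L_0(z) = (z - 1) / [-1] = -z + 1
L_1(z) = z / [1] = z
q(z) = 3·L_0 + 0·L_1
  3·L_0(z) = -3z + 3
  0·L_1(z) = 0
Adding term by term: -3z + 3

q(z) = -3z + 3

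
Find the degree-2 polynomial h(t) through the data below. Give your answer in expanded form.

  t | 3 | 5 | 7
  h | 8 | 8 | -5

Build the Lagrange basis polynomials:
L_0(t) = (t - 5)(t - 7) / [8] = (1/8)t^2 - (3/2)t + 35/8
L_1(t) = (t - 3)(t - 7) / [-4] = -(1/4)t^2 + (5/2)t - 21/4
L_2(t) = (t - 3)(t - 5) / [8] = (1/8)t^2 - t + 15/8
h(t) = 8·L_0 + 8·L_1 + (-5)·L_2
  8·L_0(t) = t^2 - 12t + 35
  8·L_1(t) = -2t^2 + 20t - 42
  (-5)·L_2(t) = -(5/8)t^2 + 5t - 75/8
Adding term by term: -(13/8)t^2 + 13t - 131/8

h(t) = -(13/8)t^2 + 13t - 131/8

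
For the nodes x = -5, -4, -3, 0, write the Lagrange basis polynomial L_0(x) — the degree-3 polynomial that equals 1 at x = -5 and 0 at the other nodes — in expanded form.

L_0(x) = -(1/10)x^3 - (7/10)x^2 - (6/5)x

L_0(x) = (x + 4)(x + 3)x / [(-1)·(-2)·(-5)]
       = (x^3 + 7x^2 + 12x) / (-10)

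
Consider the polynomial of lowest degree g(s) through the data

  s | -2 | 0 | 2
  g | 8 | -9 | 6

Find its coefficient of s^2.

4

Build the Lagrange basis polynomials:
L_0(s) = s(s - 2) / [8] = (1/8)s^2 - (1/4)s
L_1(s) = (s + 2)(s - 2) / [-4] = -(1/4)s^2 + 1
L_2(s) = (s + 2)s / [8] = (1/8)s^2 + (1/4)s
g(s) = 8·L_0 + (-9)·L_1 + 6·L_2
Only the coefficient of s^2 is needed; take it from each L_i and combine:
8·(1/8) + (-9)·(-1/4) + 6·(1/8) = 4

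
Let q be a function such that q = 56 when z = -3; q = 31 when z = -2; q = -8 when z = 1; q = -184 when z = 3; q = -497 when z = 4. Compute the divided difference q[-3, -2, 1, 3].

q[-3,-2] = (31 - 56) / (-2 - (-3)) = -25
q[-2,1] = (-8 - 31) / (1 - (-2)) = -13
q[1,3] = (-184 - (-8)) / (3 - 1) = -88
q[-3,-2,1] = (-13 - (-25)) / (1 - (-3)) = 3
q[-2,1,3] = (-88 - (-13)) / (3 - (-2)) = -15
q[-3,-2,1,3] = (-15 - 3) / (3 - (-3)) = -3

-3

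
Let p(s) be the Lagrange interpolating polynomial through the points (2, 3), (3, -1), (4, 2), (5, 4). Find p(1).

22

Evaluate each Lagrange basis at s = 1:
L_0(1) = (-2)·(-3)·(-4)/[(-1)·(-2)·(-3)] = 4
L_1(1) = (-1)·(-3)·(-4)/[(1)·(-1)·(-2)] = -6
L_2(1) = (-1)·(-2)·(-4)/[(2)·(1)·(-1)] = 4
L_3(1) = (-1)·(-2)·(-3)/[(3)·(2)·(1)] = -1
Sum: 3·(4) + (-1)·(-6) + 2·(4) + 4·(-1) = 22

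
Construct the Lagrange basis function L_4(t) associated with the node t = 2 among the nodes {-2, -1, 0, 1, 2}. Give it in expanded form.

L_4(t) = (t + 2)(t + 1)t(t - 1) / [(4)·(3)·(2)·(1)]
       = (t^4 + 2t^3 - t^2 - 2t) / (24)

L_4(t) = (1/24)t^4 + (1/12)t^3 - (1/24)t^2 - (1/12)t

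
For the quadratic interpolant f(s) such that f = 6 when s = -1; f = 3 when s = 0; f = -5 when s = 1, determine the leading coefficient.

-5/2

The leading coefficient equals the top divided difference f[-1,0,1].
f[-1,0] = (3 - 6) / (0 - (-1)) = -3
f[0,1] = (-5 - 3) / (1 - 0) = -8
f[-1,0,1] = (-8 - (-3)) / (1 - (-1)) = -5/2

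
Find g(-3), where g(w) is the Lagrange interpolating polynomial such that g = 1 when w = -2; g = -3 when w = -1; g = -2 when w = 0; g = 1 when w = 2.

Evaluate each Lagrange basis at w = -3:
L_0(-3) = (-2)·(-3)·(-5)/[(-1)·(-2)·(-4)] = 15/4
L_1(-3) = (-1)·(-3)·(-5)/[(1)·(-1)·(-3)] = -5
L_2(-3) = (-1)·(-2)·(-5)/[(2)·(1)·(-2)] = 5/2
L_3(-3) = (-1)·(-2)·(-3)/[(4)·(3)·(2)] = -1/4
Sum: 1·(15/4) + (-3)·(-5) + (-2)·(5/2) + 1·(-1/4) = 27/2

27/2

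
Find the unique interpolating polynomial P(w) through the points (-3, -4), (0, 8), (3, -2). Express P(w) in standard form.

P(w) = -(11/9)w^2 + (1/3)w + 8

L_0(w) = w(w - 3) / [18] = (1/18)w^2 - (1/6)w
L_1(w) = (w + 3)(w - 3) / [-9] = -(1/9)w^2 + 1
L_2(w) = (w + 3)w / [18] = (1/18)w^2 + (1/6)w
P(w) = (-4)·L_0 + 8·L_1 + (-2)·L_2
  (-4)·L_0(w) = -(2/9)w^2 + (2/3)w
  8·L_1(w) = -(8/9)w^2 + 8
  (-2)·L_2(w) = -(1/9)w^2 - (1/3)w
Adding term by term: -(11/9)w^2 + (1/3)w + 8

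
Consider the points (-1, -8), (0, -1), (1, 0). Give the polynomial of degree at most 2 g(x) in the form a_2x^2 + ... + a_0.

L_0(x) = x(x - 1) / [2] = (1/2)x^2 - (1/2)x
L_1(x) = (x + 1)(x - 1) / [-1] = -x^2 + 1
L_2(x) = (x + 1)x / [2] = (1/2)x^2 + (1/2)x
g(x) = (-8)·L_0 + (-1)·L_1 + 0·L_2
  (-8)·L_0(x) = -4x^2 + 4x
  (-1)·L_1(x) = x^2 - 1
  0·L_2(x) = 0
Adding term by term: -3x^2 + 4x - 1

g(x) = -3x^2 + 4x - 1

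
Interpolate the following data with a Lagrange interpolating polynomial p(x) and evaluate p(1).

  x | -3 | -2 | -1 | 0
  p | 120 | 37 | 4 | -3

-8

L_0(1) = (3)·(2)·(1)/[(-1)·(-2)·(-3)] = -1
L_1(1) = (4)·(2)·(1)/[(1)·(-1)·(-2)] = 4
L_2(1) = (4)·(3)·(1)/[(2)·(1)·(-1)] = -6
L_3(1) = (4)·(3)·(2)/[(3)·(2)·(1)] = 4
Sum: 120·(-1) + 37·(4) + 4·(-6) + (-3)·(4) = -8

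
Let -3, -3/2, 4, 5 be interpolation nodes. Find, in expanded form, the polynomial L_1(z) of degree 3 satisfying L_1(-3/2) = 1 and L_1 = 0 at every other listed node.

L_1(z) = (z + 3)(z - 4)(z - 5) / [(3/2)·(-11/2)·(-13/2)]
       = (z^3 - 6z^2 - 7z + 60) / (429/8)

L_1(z) = (8/429)z^3 - (16/143)z^2 - (56/429)z + 160/143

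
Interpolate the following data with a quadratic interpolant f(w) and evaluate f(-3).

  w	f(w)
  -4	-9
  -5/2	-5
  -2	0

Using Newton's divided-difference form:
f[-4,-5/2] = (-5 - (-9)) / (-5/2 - (-4)) = 8/3
f[-5/2,-2] = (0 - (-5)) / (-2 - (-5/2)) = 10
f[-4,-5/2,-2] = (10 - 8/3) / (-2 - (-4)) = 11/3
f(-3) = -9 + (8/3)·(1) + (11/3)·(1)·(-1/2) = -49/6

-49/6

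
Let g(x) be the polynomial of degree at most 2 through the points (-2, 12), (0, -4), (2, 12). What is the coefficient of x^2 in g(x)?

Build the Lagrange basis polynomials:
L_0(x) = x(x - 2) / [8] = (1/8)x^2 - (1/4)x
L_1(x) = (x + 2)(x - 2) / [-4] = -(1/4)x^2 + 1
L_2(x) = (x + 2)x / [8] = (1/8)x^2 + (1/4)x
g(x) = 12·L_0 + (-4)·L_1 + 12·L_2
Only the coefficient of x^2 is needed; take it from each L_i and combine:
12·(1/8) + (-4)·(-1/4) + 12·(1/8) = 4

4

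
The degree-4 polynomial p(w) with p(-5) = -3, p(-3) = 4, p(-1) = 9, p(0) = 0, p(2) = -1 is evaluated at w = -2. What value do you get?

Evaluate each Lagrange basis at w = -2:
L_0(-2) = (1)·(-1)·(-2)·(-4)/[(-2)·(-4)·(-5)·(-7)] = -1/35
L_1(-2) = (3)·(-1)·(-2)·(-4)/[(2)·(-2)·(-3)·(-5)] = 2/5
L_2(-2) = (3)·(1)·(-2)·(-4)/[(4)·(2)·(-1)·(-3)] = 1
L_3(-2) = (3)·(1)·(-1)·(-4)/[(5)·(3)·(1)·(-2)] = -2/5
L_4(-2) = (3)·(1)·(-1)·(-2)/[(7)·(5)·(3)·(2)] = 1/35
Sum: (-3)·(-1/35) + 4·(2/5) + 9·(1) + 0 + (-1)·(1/35) = 373/35

373/35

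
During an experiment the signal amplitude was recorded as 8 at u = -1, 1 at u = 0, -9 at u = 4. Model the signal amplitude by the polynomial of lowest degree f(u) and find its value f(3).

Using Newton's divided-difference form:
f[-1,0] = (1 - 8) / (0 - (-1)) = -7
f[0,4] = (-9 - 1) / (4 - 0) = -5/2
f[-1,0,4] = (-5/2 - (-7)) / (4 - (-1)) = 9/10
f(3) = 8 + (-7)·(4) + (9/10)·(4)·(3) = -46/5

-46/5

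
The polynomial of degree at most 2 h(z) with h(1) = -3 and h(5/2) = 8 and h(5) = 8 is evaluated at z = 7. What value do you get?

L_0(7) = (9/2)·(2)/[(-3/2)·(-4)] = 3/2
L_1(7) = (6)·(2)/[(3/2)·(-5/2)] = -16/5
L_2(7) = (6)·(9/2)/[(4)·(5/2)] = 27/10
Sum: (-3)·(3/2) + 8·(-16/5) + 8·(27/10) = -17/2

-17/2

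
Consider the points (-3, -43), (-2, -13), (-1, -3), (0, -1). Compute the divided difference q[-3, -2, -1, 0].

2

q[-3,-2] = (-13 - (-43)) / (-2 - (-3)) = 30
q[-2,-1] = (-3 - (-13)) / (-1 - (-2)) = 10
q[-1,0] = (-1 - (-3)) / (0 - (-1)) = 2
q[-3,-2,-1] = (10 - 30) / (-1 - (-3)) = -10
q[-2,-1,0] = (2 - 10) / (0 - (-2)) = -4
q[-3,-2,-1,0] = (-4 - (-10)) / (0 - (-3)) = 2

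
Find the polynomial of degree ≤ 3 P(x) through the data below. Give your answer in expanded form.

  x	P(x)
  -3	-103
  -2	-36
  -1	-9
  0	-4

L_0(x) = (x + 2)(x + 1)x / [-6] = -(1/6)x^3 - (1/2)x^2 - (1/3)x
L_1(x) = (x + 3)(x + 1)x / [2] = (1/2)x^3 + 2x^2 + (3/2)x
L_2(x) = (x + 3)(x + 2)x / [-2] = -(1/2)x^3 - (5/2)x^2 - 3x
L_3(x) = (x + 3)(x + 2)(x + 1) / [6] = (1/6)x^3 + x^2 + (11/6)x + 1
P(x) = (-103)·L_0 + (-36)·L_1 + (-9)·L_2 + (-4)·L_3
  (-103)·L_0(x) = (103/6)x^3 + (103/2)x^2 + (103/3)x
  (-36)·L_1(x) = -18x^3 - 72x^2 - 54x
  (-9)·L_2(x) = (9/2)x^3 + (45/2)x^2 + 27x
  (-4)·L_3(x) = -(2/3)x^3 - 4x^2 - (22/3)x - 4
Adding term by term: 3x^3 - 2x^2 - 4

P(x) = 3x^3 - 2x^2 - 4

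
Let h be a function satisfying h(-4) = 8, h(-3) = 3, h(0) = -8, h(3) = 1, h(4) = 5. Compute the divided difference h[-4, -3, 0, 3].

h[-4,-3] = (3 - 8) / (-3 - (-4)) = -5
h[-3,0] = (-8 - 3) / (0 - (-3)) = -11/3
h[0,3] = (1 - (-8)) / (3 - 0) = 3
h[-4,-3,0] = (-11/3 - (-5)) / (0 - (-4)) = 1/3
h[-3,0,3] = (3 - (-11/3)) / (3 - (-3)) = 10/9
h[-4,-3,0,3] = (10/9 - 1/3) / (3 - (-4)) = 1/9

1/9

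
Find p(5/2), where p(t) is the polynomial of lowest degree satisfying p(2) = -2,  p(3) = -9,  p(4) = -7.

-53/8

Using Newton's divided-difference form:
p[2,3] = (-9 - (-2)) / (3 - 2) = -7
p[3,4] = (-7 - (-9)) / (4 - 3) = 2
p[2,3,4] = (2 - (-7)) / (4 - 2) = 9/2
p(5/2) = -2 + (-7)·(1/2) + (9/2)·(1/2)·(-1/2) = -53/8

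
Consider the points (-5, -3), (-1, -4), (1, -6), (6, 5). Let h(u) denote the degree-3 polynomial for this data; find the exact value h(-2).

-1116/385

Evaluate each Lagrange basis at u = -2:
L_0(-2) = (-1)·(-3)·(-8)/[(-4)·(-6)·(-11)] = 1/11
L_1(-2) = (3)·(-3)·(-8)/[(4)·(-2)·(-7)] = 9/7
L_2(-2) = (3)·(-1)·(-8)/[(6)·(2)·(-5)] = -2/5
L_3(-2) = (3)·(-1)·(-3)/[(11)·(7)·(5)] = 9/385
Sum: (-3)·(1/11) + (-4)·(9/7) + (-6)·(-2/5) + 5·(9/385) = -1116/385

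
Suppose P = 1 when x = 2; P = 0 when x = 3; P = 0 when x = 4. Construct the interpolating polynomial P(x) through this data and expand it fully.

P(x) = (1/2)x^2 - (7/2)x + 6

Newton's divided differences:
P[2,3] = (0 - 1) / (3 - 2) = -1
P[3,4] = (0 - 0) / (4 - 3) = 0
P[2,3,4] = (0 - (-1)) / (4 - 2) = 1/2
P(x) = 1 + (-1)·(x - 2) + (1/2)·(x - 2)(x - 3)
Expanding: P(x) = (1/2)x^2 - (7/2)x + 6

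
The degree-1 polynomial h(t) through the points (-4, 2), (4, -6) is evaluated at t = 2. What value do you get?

-4

Evaluate each Lagrange basis at t = 2:
L_0(2) = (-2)/[(-8)] = 1/4
L_1(2) = (6)/[(8)] = 3/4
Sum: 2·(1/4) + (-6)·(3/4) = -4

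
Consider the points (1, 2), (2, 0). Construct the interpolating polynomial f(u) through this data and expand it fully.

L_0(u) = (u - 2) / [-1] = -u + 2
L_1(u) = (u - 1) / [1] = u - 1
f(u) = 2·L_0 + 0·L_1
  2·L_0(u) = -2u + 4
  0·L_1(u) = 0
Adding term by term: -2u + 4

f(u) = -2u + 4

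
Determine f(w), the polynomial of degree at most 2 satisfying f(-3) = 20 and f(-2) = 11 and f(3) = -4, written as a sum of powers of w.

L_0(w) = (w + 2)(w - 3) / [6] = (1/6)w^2 - (1/6)w - 1
L_1(w) = (w + 3)(w - 3) / [-5] = -(1/5)w^2 + 9/5
L_2(w) = (w + 3)(w + 2) / [30] = (1/30)w^2 + (1/6)w + 1/5
f(w) = 20·L_0 + 11·L_1 + (-4)·L_2
  20·L_0(w) = (10/3)w^2 - (10/3)w - 20
  11·L_1(w) = -(11/5)w^2 + 99/5
  (-4)·L_2(w) = -(2/15)w^2 - (2/3)w - 4/5
Adding term by term: w^2 - 4w - 1

f(w) = w^2 - 4w - 1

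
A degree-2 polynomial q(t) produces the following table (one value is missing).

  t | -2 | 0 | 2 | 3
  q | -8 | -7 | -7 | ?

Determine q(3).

-59/8

The 3 known values determine q uniquely (degree ≤ 2).
L_0(3) = (3)·(1)/[(-2)·(-4)] = 3/8
L_1(3) = (5)·(1)/[(2)·(-2)] = -5/4
L_2(3) = (5)·(3)/[(4)·(2)] = 15/8
Sum: (-8)·(3/8) + (-7)·(-5/4) + (-7)·(15/8) = -59/8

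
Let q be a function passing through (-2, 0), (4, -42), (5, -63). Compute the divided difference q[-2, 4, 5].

q[-2,4] = (-42 - 0) / (4 - (-2)) = -7
q[4,5] = (-63 - (-42)) / (5 - 4) = -21
q[-2,4,5] = (-21 - (-7)) / (5 - (-2)) = -2

-2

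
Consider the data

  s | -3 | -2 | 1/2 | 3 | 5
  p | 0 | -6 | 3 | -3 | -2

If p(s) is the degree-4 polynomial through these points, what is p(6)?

699/35

L_0(6) = (8)·(11/2)·(3)·(1)/[(-1)·(-7/2)·(-6)·(-8)] = 11/14
L_1(6) = (9)·(11/2)·(3)·(1)/[(1)·(-5/2)·(-5)·(-7)] = -297/175
L_2(6) = (9)·(8)·(3)·(1)/[(7/2)·(5/2)·(-5/2)·(-9/2)] = 384/175
L_3(6) = (9)·(8)·(11/2)·(1)/[(6)·(5)·(5/2)·(-2)] = -66/25
L_4(6) = (9)·(8)·(11/2)·(3)/[(8)·(7)·(9/2)·(2)] = 33/14
Sum: 0 + (-6)·(-297/175) + 3·(384/175) + (-3)·(-66/25) + (-2)·(33/14) = 699/35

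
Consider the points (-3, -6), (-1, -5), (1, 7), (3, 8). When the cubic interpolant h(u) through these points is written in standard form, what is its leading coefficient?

-11/24

Build the Lagrange basis polynomials:
L_0(u) = (u + 1)(u - 1)(u - 3) / [-48] = -(1/48)u^3 + (1/16)u^2 + (1/48)u - 1/16
L_1(u) = (u + 3)(u - 1)(u - 3) / [16] = (1/16)u^3 - (1/16)u^2 - (9/16)u + 9/16
L_2(u) = (u + 3)(u + 1)(u - 3) / [-16] = -(1/16)u^3 - (1/16)u^2 + (9/16)u + 9/16
L_3(u) = (u + 3)(u + 1)(u - 1) / [48] = (1/48)u^3 + (1/16)u^2 - (1/48)u - 1/16
h(u) = (-6)·L_0 + (-5)·L_1 + 7·L_2 + 8·L_3
Only the coefficient of u^3 is needed; take it from each L_i and combine:
(-6)·(-1/48) + (-5)·(1/16) + 7·(-1/16) + 8·(1/48) = -11/24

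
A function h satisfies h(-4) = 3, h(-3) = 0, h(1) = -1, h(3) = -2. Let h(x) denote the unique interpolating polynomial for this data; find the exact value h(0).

Evaluate each Lagrange basis at x = 0:
L_0(0) = (3)·(-1)·(-3)/[(-1)·(-5)·(-7)] = -9/35
L_1(0) = (4)·(-1)·(-3)/[(1)·(-4)·(-6)] = 1/2
L_2(0) = (4)·(3)·(-3)/[(5)·(4)·(-2)] = 9/10
L_3(0) = (4)·(3)·(-1)/[(7)·(6)·(2)] = -1/7
Sum: 3·(-9/35) + 0 + (-1)·(9/10) + (-2)·(-1/7) = -97/70

-97/70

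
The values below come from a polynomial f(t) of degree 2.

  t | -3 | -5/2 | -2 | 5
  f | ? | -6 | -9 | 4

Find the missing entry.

The 3 known values determine f uniquely (degree ≤ 2).
L_0(-3) = (-1)·(-8)/[(-1/2)·(-15/2)] = 32/15
L_1(-3) = (-1/2)·(-8)/[(1/2)·(-7)] = -8/7
L_2(-3) = (-1/2)·(-1)/[(15/2)·(7)] = 1/105
Sum: (-6)·(32/15) + (-9)·(-8/7) + 4·(1/105) = -52/21

-52/21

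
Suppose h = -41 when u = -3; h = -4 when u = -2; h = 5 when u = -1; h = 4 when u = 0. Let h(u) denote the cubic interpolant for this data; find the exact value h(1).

11

Using Newton's divided-difference form:
h[-3,-2] = (-4 - (-41)) / (-2 - (-3)) = 37
h[-2,-1] = (5 - (-4)) / (-1 - (-2)) = 9
h[-1,0] = (4 - 5) / (0 - (-1)) = -1
h[-3,-2,-1] = (9 - 37) / (-1 - (-3)) = -14
h[-2,-1,0] = (-1 - 9) / (0 - (-2)) = -5
h[-3,-2,-1,0] = (-5 - (-14)) / (0 - (-3)) = 3
h(1) = -41 + 37·(4) + (-14)·(4)·(3) + 3·(4)·(3)·(2) = 11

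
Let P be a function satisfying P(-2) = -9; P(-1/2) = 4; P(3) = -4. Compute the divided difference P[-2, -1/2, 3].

-46/21

P[-2,-1/2] = (4 - (-9)) / (-1/2 - (-2)) = 26/3
P[-1/2,3] = (-4 - 4) / (3 - (-1/2)) = -16/7
P[-2,-1/2,3] = (-16/7 - 26/3) / (3 - (-2)) = -46/21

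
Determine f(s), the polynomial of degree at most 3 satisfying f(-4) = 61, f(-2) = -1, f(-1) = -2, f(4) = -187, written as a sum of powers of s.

Newton's divided differences:
f[-4,-2] = (-1 - 61) / (-2 - (-4)) = -31
f[-2,-1] = (-2 - (-1)) / (-1 - (-2)) = -1
f[-1,4] = (-187 - (-2)) / (4 - (-1)) = -37
f[-4,-2,-1] = (-1 - (-31)) / (-1 - (-4)) = 10
f[-2,-1,4] = (-37 - (-1)) / (4 - (-2)) = -6
f[-4,-2,-1,4] = (-6 - 10) / (4 - (-4)) = -2
f(s) = 61 + (-31)·(s + 4) + 10·(s + 4)(s + 2) + (-2)·(s + 4)(s + 2)(s + 1)
Expanding: f(s) = -2s^3 - 4s^2 + s + 1

f(s) = -2s^3 - 4s^2 + s + 1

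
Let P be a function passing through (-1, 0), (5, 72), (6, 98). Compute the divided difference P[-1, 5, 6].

P[-1,5] = (72 - 0) / (5 - (-1)) = 12
P[5,6] = (98 - 72) / (6 - 5) = 26
P[-1,5,6] = (26 - 12) / (6 - (-1)) = 2

2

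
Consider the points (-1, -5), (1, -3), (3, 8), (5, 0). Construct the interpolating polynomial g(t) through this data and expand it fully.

g(t) = -(7/12)t^3 + (23/8)t^2 + (19/12)t - 55/8

Build the Lagrange basis polynomials:
L_0(t) = (t - 1)(t - 3)(t - 5) / [-48] = -(1/48)t^3 + (3/16)t^2 - (23/48)t + 5/16
L_1(t) = (t + 1)(t - 3)(t - 5) / [16] = (1/16)t^3 - (7/16)t^2 + (7/16)t + 15/16
L_2(t) = (t + 1)(t - 1)(t - 5) / [-16] = -(1/16)t^3 + (5/16)t^2 + (1/16)t - 5/16
L_3(t) = (t + 1)(t - 1)(t - 3) / [48] = (1/48)t^3 - (1/16)t^2 - (1/48)t + 1/16
g(t) = (-5)·L_0 + (-3)·L_1 + 8·L_2 + 0·L_3
  (-5)·L_0(t) = (5/48)t^3 - (15/16)t^2 + (115/48)t - 25/16
  (-3)·L_1(t) = -(3/16)t^3 + (21/16)t^2 - (21/16)t - 45/16
  8·L_2(t) = -(1/2)t^3 + (5/2)t^2 + (1/2)t - 5/2
  0·L_3(t) = 0
Adding term by term: -(7/12)t^3 + (23/8)t^2 + (19/12)t - 55/8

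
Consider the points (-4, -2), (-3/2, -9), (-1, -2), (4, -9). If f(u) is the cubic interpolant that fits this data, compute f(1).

Evaluate each Lagrange basis at u = 1:
L_0(1) = (5/2)·(2)·(-3)/[(-5/2)·(-3)·(-8)] = 1/4
L_1(1) = (5)·(2)·(-3)/[(5/2)·(-1/2)·(-11/2)] = -48/11
L_2(1) = (5)·(5/2)·(-3)/[(3)·(1/2)·(-5)] = 5
L_3(1) = (5)·(5/2)·(2)/[(8)·(11/2)·(5)] = 5/44
Sum: (-2)·(1/4) + (-9)·(-48/11) + (-2)·(5) + (-9)·(5/44) = 111/4

111/4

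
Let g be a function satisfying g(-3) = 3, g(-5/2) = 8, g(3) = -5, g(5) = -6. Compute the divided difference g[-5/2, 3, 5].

41/165

g[-5/2,3] = (-5 - 8) / (3 - (-5/2)) = -26/11
g[3,5] = (-6 - (-5)) / (5 - 3) = -1/2
g[-5/2,3,5] = (-1/2 - (-26/11)) / (5 - (-5/2)) = 41/165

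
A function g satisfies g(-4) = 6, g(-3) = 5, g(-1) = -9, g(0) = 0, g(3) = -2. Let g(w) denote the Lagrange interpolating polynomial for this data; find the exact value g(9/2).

Evaluate each Lagrange basis at w = 9/2:
L_0(9/2) = (15/2)·(11/2)·(9/2)·(3/2)/[(-1)·(-3)·(-4)·(-7)] = 1485/448
L_1(9/2) = (17/2)·(11/2)·(9/2)·(3/2)/[(1)·(-2)·(-3)·(-6)] = -561/64
L_2(9/2) = (17/2)·(15/2)·(9/2)·(3/2)/[(3)·(2)·(-1)·(-4)] = 2295/128
L_3(9/2) = (17/2)·(15/2)·(11/2)·(3/2)/[(4)·(3)·(1)·(-3)] = -935/64
L_4(9/2) = (17/2)·(15/2)·(11/2)·(9/2)/[(7)·(6)·(4)·(3)] = 2805/896
Sum: 6·(1485/448) + 5·(-561/64) + (-9)·(2295/128) + 0 + (-2)·(2805/896) = -171645/896

-171645/896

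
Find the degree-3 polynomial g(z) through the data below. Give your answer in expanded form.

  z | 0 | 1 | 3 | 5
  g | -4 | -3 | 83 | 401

L_0(z) = (z - 1)(z - 3)(z - 5) / [-15] = -(1/15)z^3 + (3/5)z^2 - (23/15)z + 1
L_1(z) = z(z - 3)(z - 5) / [8] = (1/8)z^3 - z^2 + (15/8)z
L_2(z) = z(z - 1)(z - 5) / [-12] = -(1/12)z^3 + (1/2)z^2 - (5/12)z
L_3(z) = z(z - 1)(z - 3) / [40] = (1/40)z^3 - (1/10)z^2 + (3/40)z
g(z) = (-4)·L_0 + (-3)·L_1 + 83·L_2 + 401·L_3
  (-4)·L_0(z) = (4/15)z^3 - (12/5)z^2 + (92/15)z - 4
  (-3)·L_1(z) = -(3/8)z^3 + 3z^2 - (45/8)z
  83·L_2(z) = -(83/12)z^3 + (83/2)z^2 - (415/12)z
  401·L_3(z) = (401/40)z^3 - (401/10)z^2 + (1203/40)z
Adding term by term: 3z^3 + 2z^2 - 4z - 4

g(z) = 3z^3 + 2z^2 - 4z - 4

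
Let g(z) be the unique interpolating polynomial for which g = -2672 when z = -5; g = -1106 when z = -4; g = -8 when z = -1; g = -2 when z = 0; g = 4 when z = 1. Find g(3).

-224

L_0(3) = (7)·(4)·(3)·(2)/[(-1)·(-4)·(-5)·(-6)] = 7/5
L_1(3) = (8)·(4)·(3)·(2)/[(1)·(-3)·(-4)·(-5)] = -16/5
L_2(3) = (8)·(7)·(3)·(2)/[(4)·(3)·(-1)·(-2)] = 14
L_3(3) = (8)·(7)·(4)·(2)/[(5)·(4)·(1)·(-1)] = -112/5
L_4(3) = (8)·(7)·(4)·(3)/[(6)·(5)·(2)·(1)] = 56/5
Sum: (-2672)·(7/5) + (-1106)·(-16/5) + (-8)·(14) + (-2)·(-112/5) + 4·(56/5) = -224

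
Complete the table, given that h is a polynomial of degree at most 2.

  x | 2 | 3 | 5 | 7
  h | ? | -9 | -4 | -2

The 3 known values determine h uniquely (degree ≤ 2).
L_0(2) = (-3)·(-5)/[(-2)·(-4)] = 15/8
L_1(2) = (-1)·(-5)/[(2)·(-2)] = -5/4
L_2(2) = (-1)·(-3)/[(4)·(2)] = 3/8
Sum: (-9)·(15/8) + (-4)·(-5/4) + (-2)·(3/8) = -101/8

-101/8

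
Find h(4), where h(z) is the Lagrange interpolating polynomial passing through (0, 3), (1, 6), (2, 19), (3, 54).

Evaluate each Lagrange basis at z = 4:
L_0(4) = (3)·(2)·(1)/[(-1)·(-2)·(-3)] = -1
L_1(4) = (4)·(2)·(1)/[(1)·(-1)·(-2)] = 4
L_2(4) = (4)·(3)·(1)/[(2)·(1)·(-1)] = -6
L_3(4) = (4)·(3)·(2)/[(3)·(2)·(1)] = 4
Sum: 3·(-1) + 6·(4) + 19·(-6) + 54·(4) = 123

123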